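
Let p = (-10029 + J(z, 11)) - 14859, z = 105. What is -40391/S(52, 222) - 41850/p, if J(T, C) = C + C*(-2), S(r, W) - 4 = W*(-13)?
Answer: 1126307209/71758918 ≈ 15.696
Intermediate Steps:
S(r, W) = 4 - 13*W (S(r, W) = 4 + W*(-13) = 4 - 13*W)
J(T, C) = -C (J(T, C) = C - 2*C = -C)
p = -24899 (p = (-10029 - 1*11) - 14859 = (-10029 - 11) - 14859 = -10040 - 14859 = -24899)
-40391/S(52, 222) - 41850/p = -40391/(4 - 13*222) - 41850/(-24899) = -40391/(4 - 2886) - 41850*(-1/24899) = -40391/(-2882) + 41850/24899 = -40391*(-1/2882) + 41850/24899 = 40391/2882 + 41850/24899 = 1126307209/71758918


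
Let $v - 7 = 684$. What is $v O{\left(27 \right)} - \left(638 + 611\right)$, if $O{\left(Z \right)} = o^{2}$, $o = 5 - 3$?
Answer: $1515$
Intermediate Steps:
$o = 2$
$O{\left(Z \right)} = 4$ ($O{\left(Z \right)} = 2^{2} = 4$)
$v = 691$ ($v = 7 + 684 = 691$)
$v O{\left(27 \right)} - \left(638 + 611\right) = 691 \cdot 4 - \left(638 + 611\right) = 2764 - 1249 = 1515$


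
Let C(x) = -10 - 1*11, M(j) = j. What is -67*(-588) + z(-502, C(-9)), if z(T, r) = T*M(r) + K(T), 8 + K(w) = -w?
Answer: 50432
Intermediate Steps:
C(x) = -21 (C(x) = -10 - 11 = -21)
K(w) = -8 - w
z(T, r) = -8 - T + T*r (z(T, r) = T*r + (-8 - T) = -8 - T + T*r)
-67*(-588) + z(-502, C(-9)) = -67*(-588) + (-8 - 1*(-502) - 502*(-21)) = 39396 + (-8 + 502 + 10542) = 39396 + 11036 = 50432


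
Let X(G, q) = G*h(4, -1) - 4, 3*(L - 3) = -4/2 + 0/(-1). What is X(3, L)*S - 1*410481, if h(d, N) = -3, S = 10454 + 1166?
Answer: -561541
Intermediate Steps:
S = 11620
L = 7/3 (L = 3 + (-4/2 + 0/(-1))/3 = 3 + (-4*½ + 0*(-1))/3 = 3 + (-2 + 0)/3 = 3 + (⅓)*(-2) = 3 - ⅔ = 7/3 ≈ 2.3333)
X(G, q) = -4 - 3*G (X(G, q) = G*(-3) - 4 = -3*G - 4 = -4 - 3*G)
X(3, L)*S - 1*410481 = (-4 - 3*3)*11620 - 1*410481 = (-4 - 9)*11620 - 410481 = -13*11620 - 410481 = -151060 - 410481 = -561541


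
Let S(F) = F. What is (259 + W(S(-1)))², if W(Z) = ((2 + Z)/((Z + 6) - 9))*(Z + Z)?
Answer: 269361/4 ≈ 67340.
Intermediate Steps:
W(Z) = 2*Z*(2 + Z)/(-3 + Z) (W(Z) = ((2 + Z)/((6 + Z) - 9))*(2*Z) = ((2 + Z)/(-3 + Z))*(2*Z) = 2*Z*(2 + Z)/(-3 + Z))
(259 + W(S(-1)))² = (259 + 2*(-1)*(2 - 1)/(-3 - 1))² = (259 + 2*(-1)*1/(-4))² = (259 + 2*(-1)*(-¼)*1)² = (259 + ½)² = (519/2)² = 269361/4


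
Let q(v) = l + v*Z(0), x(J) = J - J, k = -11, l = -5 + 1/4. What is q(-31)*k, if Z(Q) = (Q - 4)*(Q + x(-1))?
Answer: 209/4 ≈ 52.250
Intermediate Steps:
l = -19/4 (l = -5 + 1/4 = -19/4 ≈ -4.7500)
x(J) = 0
Z(Q) = Q*(-4 + Q) (Z(Q) = (Q - 4)*(Q + 0) = (-4 + Q)*Q = Q*(-4 + Q))
q(v) = -19/4 (q(v) = -19/4 + v*(0*(-4 + 0)) = -19/4 + v*(0*(-4)) = -19/4 + v*0 = -19/4 + 0 = -19/4)
q(-31)*k = -19/4*(-11) = 209/4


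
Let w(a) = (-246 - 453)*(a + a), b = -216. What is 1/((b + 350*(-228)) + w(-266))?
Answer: 1/291852 ≈ 3.4264e-6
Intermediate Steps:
w(a) = -1398*a
1/((b + 350*(-228)) + w(-266)) = 1/((-216 + 350*(-228)) - 1398*(-266)) = 1/((-216 - 79800) + 371868) = 1/(-80016 + 371868) = 1/291852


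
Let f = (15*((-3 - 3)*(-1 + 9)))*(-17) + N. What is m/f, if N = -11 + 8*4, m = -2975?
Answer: -2975/12261 ≈ -0.24264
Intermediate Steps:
N = 21 (N = -11 + 32 = 21)
f = 12261 (f = (15*((-3 - 3)*(-1 + 9)))*(-17) + 21 = (15*(-6*8))*(-17) + 21 = (15*(-48))*(-17) + 21 = -720*(-17) + 21 = 12240 + 21 = 12261)
m/f = -2975/12261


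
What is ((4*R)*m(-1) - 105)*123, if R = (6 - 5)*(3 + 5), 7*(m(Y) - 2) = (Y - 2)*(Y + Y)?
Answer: -11685/7 ≈ -1669.3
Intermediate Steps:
m(Y) = 2 + 2*Y*(-2 + Y)/7 (m(Y) = 2 + ((Y - 2)*(Y + Y))/7 = 2 + ((-2 + Y)*(2*Y))/7 = 2 + (2*Y*(-2 + Y))/7 = 2 + 2*Y*(-2 + Y)/7)
R = 8 (R = 1*8 = 8)
((4*R)*m(-1) - 105)*123 = ((4*8)*(2 - 4/7*(-1) + (2/7)*(-1)**2) - 105)*123 = (32*(2 + 4/7 + (2/7)*1) - 105)*123 = (32*(2 + 4/7 + 2/7) - 105)*123 = (32*(20/7) - 105)*123 = (640/7 - 105)*123 = -95/7*123 = -11685/7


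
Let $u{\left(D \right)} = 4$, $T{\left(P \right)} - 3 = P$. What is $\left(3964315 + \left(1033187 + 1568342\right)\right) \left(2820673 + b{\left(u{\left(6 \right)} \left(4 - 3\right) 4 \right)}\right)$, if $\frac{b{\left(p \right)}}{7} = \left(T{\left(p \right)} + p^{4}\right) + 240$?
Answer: $21544096834872$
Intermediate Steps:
$T{\left(P \right)} = 3 + P$
$b{\left(p \right)} = 1701 + 7 p + 7 p^{4}$ ($b{\left(p \right)} = 7 \left(\left(\left(3 + p\right) + p^{4}\right) + 240\right) = 7 \left(\left(3 + p + p^{4}\right) + 240\right) = 7 \left(243 + p + p^{4}\right) = 1701 + 7 p + 7 p^{4}$)
$\left(3964315 + \left(1033187 + 1568342\right)\right) \left(2820673 + b{\left(u{\left(6 \right)} \left(4 - 3\right) 4 \right)}\right) = \left(3964315 + \left(1033187 + 1568342\right)\right) \left(2820673 + \left(1701 + 7 \cdot 4 \left(4 - 3\right) 4 + 7 \left(4 \left(4 - 3\right) 4\right)^{4}\right)\right) = \left(3964315 + 2601529\right) \left(2820673 + \left(1701 + 7 \cdot 4 \cdot 1 \cdot 4 + 7 \left(4 \cdot 1 \cdot 4\right)^{4}\right)\right) = 6565844 \left(2820673 + \left(1701 + 7 \cdot 4 \cdot 4 + 7 \left(4 \cdot 4\right)^{4}\right)\right) = 6565844 \left(2820673 + \left(1701 + 7 \cdot 16 + 7 \cdot 16^{4}\right)\right) = 6565844 \left(2820673 + \left(1701 + 112 + 7 \cdot 65536\right)\right) = 6565844 \left(2820673 + \left(1701 + 112 + 458752\right)\right) = 6565844 \left(2820673 + 460565\right) = 6565844 \cdot 3281238 = 21544096834872$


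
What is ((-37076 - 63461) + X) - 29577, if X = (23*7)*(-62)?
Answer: -140096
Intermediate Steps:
X = -9982 (X = 161*(-62) = -9982)
((-37076 - 63461) + X) - 29577 = ((-37076 - 63461) - 9982) - 29577 = (-100537 - 9982) - 29577 = -110519 - 29577 = -140096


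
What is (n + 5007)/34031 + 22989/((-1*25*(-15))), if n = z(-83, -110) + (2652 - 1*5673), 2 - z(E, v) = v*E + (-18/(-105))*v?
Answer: 1819224121/29777125 ≈ 61.095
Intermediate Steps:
z(E, v) = 2 - 6*v/35 - E*v (z(E, v) = 2 - (v*E + (-18/(-105))*v) = 2 - (E*v + (-18*(-1/105))*v) = 2 - (E*v + 6*v/35) = 2 - (6*v/35 + E*v) = 2 + (-6*v/35 - E*v) = 2 - 6*v/35 - E*v)
n = -84911/7 (n = (2 - 6/35*(-110) - 1*(-83)*(-110)) + (2652 - 1*5673) = (2 + 132/7 - 9130) + (2652 - 5673) = -63764/7 - 3021 = -84911/7 ≈ -12130.)
(n + 5007)/34031 + 22989/((-1*25*(-15))) = (-84911/7 + 5007)/34031 + 22989/((-1*25*(-15))) = -49862/7*1/34031 + 22989/((-25*(-15))) = -49862/238217 + 22989/375 = -49862/238217 + 22989*(1/375) = -49862/238217 + 7663/125 = 1819224121/29777125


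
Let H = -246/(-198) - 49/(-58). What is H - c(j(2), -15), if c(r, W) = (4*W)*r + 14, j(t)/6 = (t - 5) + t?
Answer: -711841/1914 ≈ -371.91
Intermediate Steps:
j(t) = -30 + 12*t (j(t) = 6*((t - 5) + t) = 6*((-5 + t) + t) = 6*(-5 + 2*t) = -30 + 12*t)
H = 3995/1914 (H = -246*(-1/198) - 49*(-1/58) = 41/33 + 49/58 = 3995/1914 ≈ 2.0872)
c(r, W) = 14 + 4*W*r (c(r, W) = 4*W*r + 14 = 14 + 4*W*r)
H - c(j(2), -15) = 3995/1914 - (14 + 4*(-15)*(-30 + 12*2)) = 3995/1914 - (14 + 4*(-15)*(-30 + 24)) = 3995/1914 - (14 + 4*(-15)*(-6)) = 3995/1914 - (14 + 360) = 3995/1914 - 1*374 = 3995/1914 - 374 = -711841/1914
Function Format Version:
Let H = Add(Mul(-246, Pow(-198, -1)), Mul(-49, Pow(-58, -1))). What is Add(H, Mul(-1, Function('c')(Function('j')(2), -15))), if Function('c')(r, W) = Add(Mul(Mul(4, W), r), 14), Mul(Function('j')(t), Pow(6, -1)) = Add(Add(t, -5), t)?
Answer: Rational(-711841, 1914) ≈ -371.91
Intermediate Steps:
Function('j')(t) = Add(-30, Mul(12, t)) (Function('j')(t) = Mul(6, Add(Add(t, -5), t)) = Mul(6, Add(Add(-5, t), t)) = Mul(6, Add(-5, Mul(2, t))) = Add(-30, Mul(12, t)))
H = Rational(3995, 1914) (H = Add(Mul(-246, Rational(-1, 198)), Mul(-49, Rational(-1, 58))) = Add(Rational(41, 33), Rational(49, 58)) = Rational(3995, 1914) ≈ 2.0872)
Function('c')(r, W) = Add(14, Mul(4, W, r)) (Function('c')(r, W) = Add(Mul(4, W, r), 14) = Add(14, Mul(4, W, r)))
Add(H, Mul(-1, Function('c')(Function('j')(2), -15))) = Add(Rational(3995, 1914), Mul(-1, Add(14, Mul(4, -15, Add(-30, Mul(12, 2)))))) = Add(Rational(3995, 1914), Mul(-1, Add(14, Mul(4, -15, Add(-30, 24))))) = Add(Rational(3995, 1914), Mul(-1, Add(14, Mul(4, -15, -6)))) = Add(Rational(3995, 1914), Mul(-1, Add(14, 360))) = Add(Rational(3995, 1914), Mul(-1, 374)) = Add(Rational(3995, 1914), -374) = Rational(-711841, 1914)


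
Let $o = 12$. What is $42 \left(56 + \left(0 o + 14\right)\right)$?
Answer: $2940$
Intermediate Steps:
$42 \left(56 + \left(0 o + 14\right)\right) = 42 \left(56 + \left(0 \cdot 12 + 14\right)\right) = 42 \left(56 + \left(0 + 14\right)\right) = 42 \left(56 + 14\right) = 42 \cdot 70 = 2940$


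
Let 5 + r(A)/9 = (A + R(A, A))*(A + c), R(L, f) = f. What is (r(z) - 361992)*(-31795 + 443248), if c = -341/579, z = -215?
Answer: 37504928025747/193 ≈ 1.9433e+11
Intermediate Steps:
c = -341/579 (c = -341*1/579 = -341/579 ≈ -0.58895)
r(A) = -45 + 18*A*(-341/579 + A) (r(A) = -45 + 9*((A + A)*(A - 341/579)) = -45 + 9*((2*A)*(-341/579 + A)) = -45 + 9*(2*A*(-341/579 + A)) = -45 + 18*A*(-341/579 + A))
(r(z) - 361992)*(-31795 + 443248) = ((-45 + 18*(-215)**2 - 2046/193*(-215)) - 361992)*(-31795 + 443248) = ((-45 + 18*46225 + 439890/193) - 361992)*411453 = ((-45 + 832050 + 439890/193) - 361992)*411453 = (161016855/193 - 361992)*411453 = (91152399/193)*411453 = 37504928025747/193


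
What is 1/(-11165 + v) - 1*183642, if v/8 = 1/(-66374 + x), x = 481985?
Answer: -852153386646705/4640296807 ≈ -1.8364e+5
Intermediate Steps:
v = 8/415611 (v = 8/(-66374 + 481985) = 8/415611 ≈ 1.9249e-5)
1/(-11165 + v) - 1*183642 = 1/(-11165 + 8/415611) - 1*183642 = 1/(-4640296807/415611) - 183642 = -415611/4640296807 - 183642 = -852153386646705/4640296807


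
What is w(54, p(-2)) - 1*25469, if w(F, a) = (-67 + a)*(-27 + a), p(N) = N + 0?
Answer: -23468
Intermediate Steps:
p(N) = N
w(54, p(-2)) - 1*25469 = (1809 + (-2)² - 94*(-2)) - 1*25469 = (1809 + 4 + 188) - 25469 = 2001 - 25469 = -23468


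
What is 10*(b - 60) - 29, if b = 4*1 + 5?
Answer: -539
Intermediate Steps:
b = 9 (b = 4 + 5 = 9)
10*(b - 60) - 29 = 10*(9 - 60) - 29 = 10*(-51) - 29 = -510 - 29 = -539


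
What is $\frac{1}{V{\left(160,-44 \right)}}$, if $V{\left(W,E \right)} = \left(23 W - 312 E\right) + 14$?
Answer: $\frac{1}{17422} \approx 5.7399 \cdot 10^{-5}$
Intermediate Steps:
$V{\left(W,E \right)} = 14 - 312 E + 23 W$ ($V{\left(W,E \right)} = \left(- 312 E + 23 W\right) + 14 = 14 - 312 E + 23 W$)
$\frac{1}{V{\left(160,-44 \right)}} = \frac{1}{14 - -13728 + 23 \cdot 160} = \frac{1}{14 + 13728 + 3680} = \frac{1}{17422}$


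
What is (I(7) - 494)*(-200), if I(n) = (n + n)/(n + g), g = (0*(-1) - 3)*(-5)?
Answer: 1085400/11 ≈ 98673.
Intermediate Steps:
g = 15 (g = (0 - 3)*(-5) = -3*(-5) = 15)
I(n) = 2*n/(15 + n) (I(n) = (n + n)/(n + 15) = (2*n)/(15 + n) = 2*n/(15 + n))
(I(7) - 494)*(-200) = (2*7/(15 + 7) - 494)*(-200) = (2*7/22 - 494)*(-200) = (2*7*(1/22) - 494)*(-200) = (7/11 - 494)*(-200) = -5427/11*(-200) = 1085400/11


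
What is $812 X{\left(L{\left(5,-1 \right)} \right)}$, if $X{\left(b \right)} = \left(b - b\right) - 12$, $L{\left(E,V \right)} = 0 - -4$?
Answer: $-9744$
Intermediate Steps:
$L{\left(E,V \right)} = 4$ ($L{\left(E,V \right)} = 0 + 4 = 4$)
$X{\left(b \right)} = -12$ ($X{\left(b \right)} = 0 - 12 = -12$)
$812 X{\left(L{\left(5,-1 \right)} \right)} = 812 \left(-12\right) = -9744$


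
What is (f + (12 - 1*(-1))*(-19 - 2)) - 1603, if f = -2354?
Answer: -4230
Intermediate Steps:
(f + (12 - 1*(-1))*(-19 - 2)) - 1603 = (-2354 + (12 - 1*(-1))*(-19 - 2)) - 1603 = (-2354 + (12 + 1)*(-21)) - 1603 = (-2354 + 13*(-21)) - 1603 = (-2354 - 273) - 1603 = -2627 - 1603 = -4230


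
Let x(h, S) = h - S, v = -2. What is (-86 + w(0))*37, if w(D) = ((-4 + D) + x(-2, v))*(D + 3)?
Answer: -3626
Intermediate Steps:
w(D) = (-4 + D)*(3 + D) (w(D) = ((-4 + D) + (-2 - 1*(-2)))*(D + 3) = ((-4 + D) + (-2 + 2))*(3 + D) = ((-4 + D) + 0)*(3 + D) = (-4 + D)*(3 + D))
(-86 + w(0))*37 = (-86 + (-12 + 0² - 1*0))*37 = (-86 + (-12 + 0 + 0))*37 = (-86 - 12)*37 = -98*37 = -3626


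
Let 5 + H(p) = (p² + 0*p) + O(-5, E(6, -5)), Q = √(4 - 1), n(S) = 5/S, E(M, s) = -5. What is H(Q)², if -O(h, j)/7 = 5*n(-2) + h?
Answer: 58081/4 ≈ 14520.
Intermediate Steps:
O(h, j) = 175/2 - 7*h (O(h, j) = -7*(5*(5/(-2)) + h) = -7*(5*(5*(-½)) + h) = -7*(5*(-5/2) + h) = -7*(-25/2 + h) = 175/2 - 7*h)
Q = √3 ≈ 1.7320
H(p) = 235/2 + p² (H(p) = -5 + ((p² + 0*p) + (175/2 - 7*(-5))) = -5 + ((p² + 0) + (175/2 + 35)) = -5 + (p² + 245/2) = -5 + (245/2 + p²) = 235/2 + p²)
H(Q)² = (235/2 + (√3)²)² = (235/2 + 3)² = (241/2)² = 58081/4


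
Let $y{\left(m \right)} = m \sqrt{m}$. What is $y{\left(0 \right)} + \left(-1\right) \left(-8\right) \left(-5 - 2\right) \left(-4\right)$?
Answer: $224$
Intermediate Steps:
$y{\left(m \right)} = m^{\frac{3}{2}}$
$y{\left(0 \right)} + \left(-1\right) \left(-8\right) \left(-5 - 2\right) \left(-4\right) = 0^{\frac{3}{2}} + \left(-1\right) \left(-8\right) \left(-5 - 2\right) \left(-4\right) = 0 + 8 \left(\left(-7\right) \left(-4\right)\right) = 0 + 8 \cdot 28 = 0 + 224 = 224$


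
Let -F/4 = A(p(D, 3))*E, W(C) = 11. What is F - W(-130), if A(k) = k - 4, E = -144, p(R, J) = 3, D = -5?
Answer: -587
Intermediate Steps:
A(k) = -4 + k
F = -576 (F = -4*(-4 + 3)*(-144) = -(-4)*(-144) = -4*144 = -576)
F - W(-130) = -576 - 1*11 = -576 - 11 = -587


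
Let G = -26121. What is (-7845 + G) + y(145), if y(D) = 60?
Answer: -33906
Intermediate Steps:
(-7845 + G) + y(145) = (-7845 - 26121) + 60 = -33966 + 60 = -33906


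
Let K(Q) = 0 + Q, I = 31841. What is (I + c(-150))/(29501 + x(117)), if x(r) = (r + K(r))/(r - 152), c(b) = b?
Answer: 25795/24007 ≈ 1.0745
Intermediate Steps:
K(Q) = Q
x(r) = 2*r/(-152 + r) (x(r) = (r + r)/(r - 152) = (2*r)/(-152 + r) = 2*r/(-152 + r))
(I + c(-150))/(29501 + x(117)) = (31841 - 150)/(29501 + 2*117/(-152 + 117)) = 31691/(29501 + 2*117/(-35)) = 31691/(29501 + 2*117*(-1/35)) = 31691/(29501 - 234/35) = 31691/(1032301/35) = 31691*(35/1032301) = 25795/24007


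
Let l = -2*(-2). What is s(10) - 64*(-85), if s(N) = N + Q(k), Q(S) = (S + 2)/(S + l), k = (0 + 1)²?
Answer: 27253/5 ≈ 5450.6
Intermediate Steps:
l = 4
k = 1 (k = 1² = 1)
Q(S) = (2 + S)/(4 + S) (Q(S) = (S + 2)/(S + 4) = (2 + S)/(4 + S))
s(N) = ⅗ + N (s(N) = N + (2 + 1)/(4 + 1) = N + 3/5 = N + (⅕)*3 = N + ⅗ = ⅗ + N)
s(10) - 64*(-85) = (⅗ + 10) - 64*(-85) = 53/5 + 5440 = 27253/5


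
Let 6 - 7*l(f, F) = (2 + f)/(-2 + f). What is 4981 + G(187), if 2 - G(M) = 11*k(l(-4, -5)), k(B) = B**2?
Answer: 2194324/441 ≈ 4975.8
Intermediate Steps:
l(f, F) = 6/7 - (2 + f)/(7*(-2 + f))
G(M) = -2297/441 (G(M) = 2 - 11*((-14 + 5*(-4))/(7*(-2 - 4)))**2 = 2 - 11*((1/7)*(-14 - 20)/(-6))**2 = 2 - 11*((1/7)*(-1/6)*(-34))**2 = 2 - 11*(17/21)**2 = 2 - 11*289/441 = 2 - 1*3179/441 = 2 - 3179/441 = -2297/441)
4981 + G(187) = 4981 - 2297/441 = 2194324/441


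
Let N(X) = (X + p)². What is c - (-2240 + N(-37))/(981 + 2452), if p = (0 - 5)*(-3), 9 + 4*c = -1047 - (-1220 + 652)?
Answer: -417070/3433 ≈ -121.49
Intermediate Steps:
c = -122 (c = -9/4 + (-1047 - (-1220 + 652))/4 = -9/4 + (-1047 - 1*(-568))/4 = -9/4 + (-1047 + 568)/4 = -9/4 + (¼)*(-479) = -9/4 - 479/4 = -122)
p = 15 (p = -5*(-3) = 15)
N(X) = (15 + X)² (N(X) = (X + 15)² = (15 + X)²)
c - (-2240 + N(-37))/(981 + 2452) = -122 - (-2240 + (15 - 37)²)/(981 + 2452) = -122 - (-2240 + (-22)²)/3433 = -122 - (-2240 + 484)/3433 = -122 - (-1756)/3433 = -122 - 1*(-1756/3433) = -122 + 1756/3433 = -417070/3433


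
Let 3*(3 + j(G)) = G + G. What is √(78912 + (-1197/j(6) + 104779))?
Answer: √182494 ≈ 427.19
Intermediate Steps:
j(G) = -3 + 2*G/3 (j(G) = -3 + (G + G)/3 = -3 + (2*G)/3 = -3 + 2*G/3)
√(78912 + (-1197/j(6) + 104779)) = √(78912 + (-1197/(-3 + (⅔)*6) + 104779)) = √(78912 + (-1197/(-3 + 4) + 104779)) = √(78912 + (-1197/1 + 104779)) = √(78912 + (1*(-1197) + 104779)) = √(78912 + (-1197 + 104779)) = √(78912 + 103582) = √182494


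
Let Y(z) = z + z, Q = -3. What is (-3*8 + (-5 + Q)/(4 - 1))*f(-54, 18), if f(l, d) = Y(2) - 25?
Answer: 560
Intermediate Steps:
Y(z) = 2*z
f(l, d) = -21 (f(l, d) = 2*2 - 25 = 4 - 25 = -21)
(-3*8 + (-5 + Q)/(4 - 1))*f(-54, 18) = (-3*8 + (-5 - 3)/(4 - 1))*(-21) = (-24 - 8/3)*(-21) = -80/3*(-21) = 560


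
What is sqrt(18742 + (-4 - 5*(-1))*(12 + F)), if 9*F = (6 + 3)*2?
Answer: 6*sqrt(521) ≈ 136.95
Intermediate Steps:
F = 2 (F = ((6 + 3)*2)/9 = (9*2)/9 = (1/9)*18 = 2)
sqrt(18742 + (-4 - 5*(-1))*(12 + F)) = sqrt(18742 + (-4 - 5*(-1))*(12 + 2)) = sqrt(18742 + (-4 + 5)*14) = sqrt(18742 + 1*14) = sqrt(18742 + 14) = sqrt(18756) = 6*sqrt(521)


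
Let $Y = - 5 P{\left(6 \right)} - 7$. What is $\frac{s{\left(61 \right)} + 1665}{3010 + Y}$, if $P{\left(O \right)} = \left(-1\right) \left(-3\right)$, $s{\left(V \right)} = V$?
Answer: $\frac{863}{1494} \approx 0.57764$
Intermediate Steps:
$P{\left(O \right)} = 3$
$Y = -22$ ($Y = \left(-5\right) 3 - 7 = -15 - 7 = -22$)
$\frac{s{\left(61 \right)} + 1665}{3010 + Y} = \frac{61 + 1665}{3010 - 22} = \frac{1726}{2988} = 1726 \cdot \frac{1}{2988} = \frac{863}{1494}$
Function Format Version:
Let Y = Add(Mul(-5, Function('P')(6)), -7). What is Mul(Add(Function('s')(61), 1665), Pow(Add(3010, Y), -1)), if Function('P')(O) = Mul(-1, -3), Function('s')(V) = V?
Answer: Rational(863, 1494) ≈ 0.57764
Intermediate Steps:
Function('P')(O) = 3
Y = -22 (Y = Add(Mul(-5, 3), -7) = Add(-15, -7) = -22)
Mul(Add(Function('s')(61), 1665), Pow(Add(3010, Y), -1)) = Mul(Add(61, 1665), Pow(Add(3010, -22), -1)) = Mul(1726, Pow(2988, -1)) = Mul(1726, Rational(1, 2988)) = Rational(863, 1494)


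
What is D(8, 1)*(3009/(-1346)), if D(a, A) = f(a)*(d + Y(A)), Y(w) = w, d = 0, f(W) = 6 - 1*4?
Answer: -3009/673 ≈ -4.4710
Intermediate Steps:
f(W) = 2 (f(W) = 6 - 4 = 2)
D(a, A) = 2*A (D(a, A) = 2*(0 + A) = 2*A)
D(8, 1)*(3009/(-1346)) = (2*1)*(3009/(-1346)) = 2*(3009*(-1/1346)) = 2*(-3009/1346) = -3009/673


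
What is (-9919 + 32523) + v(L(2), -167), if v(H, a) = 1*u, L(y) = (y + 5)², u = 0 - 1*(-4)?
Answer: 22608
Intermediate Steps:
u = 4 (u = 0 + 4 = 4)
L(y) = (5 + y)²
v(H, a) = 4 (v(H, a) = 1*4 = 4)
(-9919 + 32523) + v(L(2), -167) = (-9919 + 32523) + 4 = 22604 + 4 = 22608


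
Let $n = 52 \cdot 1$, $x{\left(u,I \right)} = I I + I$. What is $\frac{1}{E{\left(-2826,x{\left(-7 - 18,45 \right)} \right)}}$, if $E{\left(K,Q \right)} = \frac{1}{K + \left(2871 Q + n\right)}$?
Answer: $5940196$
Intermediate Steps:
$x{\left(u,I \right)} = I + I^{2}$ ($x{\left(u,I \right)} = I^{2} + I = I + I^{2}$)
$n = 52$
$E{\left(K,Q \right)} = \frac{1}{52 + K + 2871 Q}$ ($E{\left(K,Q \right)} = \frac{1}{K + \left(2871 Q + 52\right)} = \frac{1}{K + \left(52 + 2871 Q\right)} = \frac{1}{52 + K + 2871 Q}$)
$\frac{1}{E{\left(-2826,x{\left(-7 - 18,45 \right)} \right)}} = \frac{1}{\frac{1}{52 - 2826 + 2871 \cdot 45 \left(1 + 45\right)}} = \frac{1}{\frac{1}{52 - 2826 + 2871 \cdot 45 \cdot 46}} = \frac{1}{\frac{1}{52 - 2826 + 2871 \cdot 2070}} = \frac{1}{\frac{1}{52 - 2826 + 5942970}} = \frac{1}{\frac{1}{5940196}} = 5940196$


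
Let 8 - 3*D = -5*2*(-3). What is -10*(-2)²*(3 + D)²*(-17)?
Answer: 114920/9 ≈ 12769.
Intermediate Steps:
D = -22/3 (D = 8/3 - (-5*2)*(-3)/3 = 8/3 - (-10)*(-3)/3 = 8/3 - ⅓*30 = 8/3 - 10 = -22/3 ≈ -7.3333)
-10*(-2)²*(3 + D)²*(-17) = -10*(-2)²*(3 - 22/3)²*(-17) = -10*4*(-13/3)²*(-17) = -10*4*(169/9)*(-17) = -6760*(-17)/9 = -10*(-11492/9) = 114920/9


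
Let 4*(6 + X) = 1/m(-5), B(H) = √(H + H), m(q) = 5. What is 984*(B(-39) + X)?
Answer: -29274/5 + 984*I*√78 ≈ -5854.8 + 8690.5*I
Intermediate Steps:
B(H) = √2*√H (B(H) = √(2*H) = √2*√H)
X = -119/20 (X = -6 + (¼)/5 = -6 + (¼)*(⅕) = -6 + 1/20 = -119/20 ≈ -5.9500)
984*(B(-39) + X) = 984*(√2*√(-39) - 119/20) = 984*(√2*(I*√39) - 119/20) = 984*(I*√78 - 119/20) = 984*(-119/20 + I*√78) = -29274/5 + 984*I*√78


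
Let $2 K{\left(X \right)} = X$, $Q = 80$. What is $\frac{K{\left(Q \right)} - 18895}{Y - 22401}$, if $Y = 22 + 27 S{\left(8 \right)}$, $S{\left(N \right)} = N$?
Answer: $\frac{18855}{22163} \approx 0.85074$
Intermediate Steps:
$K{\left(X \right)} = \frac{X}{2}$
$Y = 238$ ($Y = 22 + 27 \cdot 8 = 22 + 216 = 238$)
$\frac{K{\left(Q \right)} - 18895}{Y - 22401} = \frac{\frac{1}{2} \cdot 80 - 18895}{238 - 22401} = \frac{40 - 18895}{-22163} = \left(-18855\right) \left(- \frac{1}{22163}\right) = \frac{18855}{22163}$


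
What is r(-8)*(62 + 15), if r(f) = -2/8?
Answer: -77/4 ≈ -19.250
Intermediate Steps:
r(f) = -¼ (r(f) = -2*⅛ = -¼)
r(-8)*(62 + 15) = -(62 + 15)/4 = -¼*77 = -77/4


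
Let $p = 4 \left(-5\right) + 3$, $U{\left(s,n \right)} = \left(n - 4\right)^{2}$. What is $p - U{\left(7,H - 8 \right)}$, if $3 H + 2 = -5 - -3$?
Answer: $- \frac{1753}{9} \approx -194.78$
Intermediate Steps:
$H = - \frac{4}{3}$ ($H = - \frac{2}{3} + \frac{-5 - -3}{3} = - \frac{2}{3} + \frac{-5 + 3}{3} = - \frac{2}{3} + \frac{1}{3} \left(-2\right) = - \frac{2}{3} - \frac{2}{3} = - \frac{4}{3} \approx -1.3333$)
$U{\left(s,n \right)} = \left(-4 + n\right)^{2}$
$p = -17$ ($p = -20 + 3 = -17$)
$p - U{\left(7,H - 8 \right)} = -17 - \left(-4 - \frac{28}{3}\right)^{2} = -17 - \left(- \frac{40}{3}\right)^{2} = -17 - \frac{1600}{9} = - \frac{1753}{9}$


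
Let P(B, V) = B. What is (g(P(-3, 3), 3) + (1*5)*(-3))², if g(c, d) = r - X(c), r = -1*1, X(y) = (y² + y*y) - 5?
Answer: 841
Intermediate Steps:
X(y) = -5 + 2*y² (X(y) = (y² + y²) - 5 = 2*y² - 5 = -5 + 2*y²)
r = -1
g(c, d) = 4 - 2*c² (g(c, d) = -1 - (-5 + 2*c²) = -1 + (5 - 2*c²) = 4 - 2*c²)
(g(P(-3, 3), 3) + (1*5)*(-3))² = ((4 - 2*(-3)²) + (1*5)*(-3))² = ((4 - 2*9) + 5*(-3))² = ((4 - 18) - 15)² = (-14 - 15)² = (-29)² = 841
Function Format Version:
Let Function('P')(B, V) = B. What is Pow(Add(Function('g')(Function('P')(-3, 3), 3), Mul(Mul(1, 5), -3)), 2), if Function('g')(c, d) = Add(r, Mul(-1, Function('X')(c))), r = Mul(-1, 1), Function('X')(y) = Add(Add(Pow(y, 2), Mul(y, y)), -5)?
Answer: 841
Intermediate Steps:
Function('X')(y) = Add(-5, Mul(2, Pow(y, 2))) (Function('X')(y) = Add(Add(Pow(y, 2), Pow(y, 2)), -5) = Add(Mul(2, Pow(y, 2)), -5) = Add(-5, Mul(2, Pow(y, 2))))
r = -1
Function('g')(c, d) = Add(4, Mul(-2, Pow(c, 2))) (Function('g')(c, d) = Add(-1, Mul(-1, Add(-5, Mul(2, Pow(c, 2))))) = Add(-1, Add(5, Mul(-2, Pow(c, 2)))) = Add(4, Mul(-2, Pow(c, 2))))
Pow(Add(Function('g')(Function('P')(-3, 3), 3), Mul(Mul(1, 5), -3)), 2) = Pow(Add(Add(4, Mul(-2, Pow(-3, 2))), Mul(Mul(1, 5), -3)), 2) = Pow(Add(Add(4, Mul(-2, 9)), Mul(5, -3)), 2) = Pow(Add(Add(4, -18), -15), 2) = Pow(Add(-14, -15), 2) = Pow(-29, 2) = 841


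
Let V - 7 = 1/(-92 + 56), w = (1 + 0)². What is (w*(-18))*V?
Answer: -251/2 ≈ -125.50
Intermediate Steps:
w = 1 (w = 1² = 1)
V = 251/36 (V = 7 + 1/(-92 + 56) = 7 + 1/(-36) = 7 - 1/36 = 251/36 ≈ 6.9722)
(w*(-18))*V = (1*(-18))*(251/36) = -18*251/36 = -251/2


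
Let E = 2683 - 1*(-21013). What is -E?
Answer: -23696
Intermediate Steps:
E = 23696 (E = 2683 + 21013 = 23696)
-E = -1*23696 = -23696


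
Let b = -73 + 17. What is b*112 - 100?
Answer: -6372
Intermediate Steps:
b = -56
b*112 - 100 = -56*112 - 100 = -6272 - 100 = -6372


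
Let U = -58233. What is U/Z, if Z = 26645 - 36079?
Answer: 58233/9434 ≈ 6.1727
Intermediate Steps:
Z = -9434
U/Z = -58233/(-9434) = -58233*(-1/9434) = 58233/9434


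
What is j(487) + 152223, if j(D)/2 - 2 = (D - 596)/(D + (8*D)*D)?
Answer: 288902337235/1897839 ≈ 1.5223e+5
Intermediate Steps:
j(D) = 4 + 2*(-596 + D)/(D + 8*D²) (j(D) = 4 + 2*((D - 596)/(D + (8*D)*D)) = 4 + 2*((-596 + D)/(D + 8*D²)) = 4 + 2*(-596 + D)/(D + 8*D²))
j(487) + 152223 = 2*(-596 + 3*487 + 16*487²)/(487*(1 + 8*487)) + 152223 = 2*(1/487)*(-596 + 1461 + 16*237169)/(1 + 3896) + 152223 = 2*(1/487)*(-596 + 1461 + 3794704)/3897 + 152223 = 2*(1/487)*(1/3897)*3795569 + 152223 = 7591138/1897839 + 152223 = 288902337235/1897839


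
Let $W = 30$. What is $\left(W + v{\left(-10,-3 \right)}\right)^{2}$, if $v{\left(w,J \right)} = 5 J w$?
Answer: $32400$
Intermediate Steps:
$v{\left(w,J \right)} = 5 J w$
$\left(W + v{\left(-10,-3 \right)}\right)^{2} = \left(30 + 5 \left(-3\right) \left(-10\right)\right)^{2} = \left(30 + 150\right)^{2} = 180^{2} = 32400$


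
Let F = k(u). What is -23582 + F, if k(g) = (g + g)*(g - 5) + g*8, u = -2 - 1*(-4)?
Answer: -23578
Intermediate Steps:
u = 2 (u = -2 + 4 = 2)
k(g) = 8*g + 2*g*(-5 + g) (k(g) = (2*g)*(-5 + g) + 8*g = 2*g*(-5 + g) + 8*g = 8*g + 2*g*(-5 + g))
F = 4 (F = 2*2*(-1 + 2) = 2*2*1 = 4)
-23582 + F = -23582 + 4 = -23578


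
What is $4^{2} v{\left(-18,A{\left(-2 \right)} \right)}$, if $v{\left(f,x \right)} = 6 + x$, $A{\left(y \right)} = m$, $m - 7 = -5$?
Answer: $128$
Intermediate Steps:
$m = 2$ ($m = 7 - 5 = 2$)
$A{\left(y \right)} = 2$
$4^{2} v{\left(-18,A{\left(-2 \right)} \right)} = 4^{2} \left(6 + 2\right) = 16 \cdot 8 = 128$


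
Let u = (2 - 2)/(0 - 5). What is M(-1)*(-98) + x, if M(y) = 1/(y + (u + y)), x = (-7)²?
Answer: 98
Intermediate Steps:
x = 49
u = 0 (u = 0/(-5) = 0*(-⅕) = 0)
M(y) = 1/(2*y) (M(y) = 1/(y + (0 + y)) = 1/(y + y) = 1/(2*y))
M(-1)*(-98) + x = ((½)/(-1))*(-98) + 49 = ((½)*(-1))*(-98) + 49 = -½*(-98) + 49 = 49 + 49 = 98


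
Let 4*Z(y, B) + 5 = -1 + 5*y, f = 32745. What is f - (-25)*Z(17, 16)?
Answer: 132955/4 ≈ 33239.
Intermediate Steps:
Z(y, B) = -3/2 + 5*y/4 (Z(y, B) = -5/4 + (-1 + 5*y)/4 = -5/4 + (-¼ + 5*y/4) = -3/2 + 5*y/4)
f - (-25)*Z(17, 16) = 32745 - (-25)*(-3/2 + (5/4)*17) = 32745 - (-25)*(-3/2 + 85/4) = 32745 - (-25)*79/4 = 32745 - 1*(-1975/4) = 32745 + 1975/4 = 132955/4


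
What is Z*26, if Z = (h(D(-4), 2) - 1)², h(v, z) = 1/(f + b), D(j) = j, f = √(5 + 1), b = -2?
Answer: 39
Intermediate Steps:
f = √6 ≈ 2.4495
h(v, z) = 1/(-2 + √6) (h(v, z) = 1/(√6 - 2) = 1/(-2 + √6))
Z = 3/2 (Z = ((1 + √6/2) - 1)² = (√6/2)² = 3/2 ≈ 1.5000)
Z*26 = (3/2)*26 = 39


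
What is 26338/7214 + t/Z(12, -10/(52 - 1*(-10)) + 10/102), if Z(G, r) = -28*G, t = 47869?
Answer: -168238699/1211952 ≈ -138.82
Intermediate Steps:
26338/7214 + t/Z(12, -10/(52 - 1*(-10)) + 10/102) = 26338/7214 + 47869/((-28*12)) = 26338*(1/7214) + 47869/(-336) = 13169/3607 + 47869*(-1/336) = 13169/3607 - 47869/336 = -168238699/1211952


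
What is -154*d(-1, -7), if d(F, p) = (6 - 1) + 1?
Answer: -924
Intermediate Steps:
d(F, p) = 6 (d(F, p) = 5 + 1 = 6)
-154*d(-1, -7) = -154*6 = -924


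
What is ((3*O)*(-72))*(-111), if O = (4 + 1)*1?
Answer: 119880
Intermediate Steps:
O = 5 (O = 5*1 = 5)
((3*O)*(-72))*(-111) = ((3*5)*(-72))*(-111) = (15*(-72))*(-111) = -1080*(-111) = 119880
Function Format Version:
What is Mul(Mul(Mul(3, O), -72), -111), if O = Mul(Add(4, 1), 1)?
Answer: 119880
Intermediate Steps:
O = 5 (O = Mul(5, 1) = 5)
Mul(Mul(Mul(3, O), -72), -111) = Mul(Mul(Mul(3, 5), -72), -111) = Mul(Mul(15, -72), -111) = Mul(-1080, -111) = 119880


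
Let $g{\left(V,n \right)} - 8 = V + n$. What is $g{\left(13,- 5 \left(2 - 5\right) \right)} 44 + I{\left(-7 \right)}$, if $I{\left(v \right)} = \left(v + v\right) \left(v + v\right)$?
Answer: $1780$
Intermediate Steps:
$g{\left(V,n \right)} = 8 + V + n$ ($g{\left(V,n \right)} = 8 + \left(V + n\right) = 8 + V + n$)
$I{\left(v \right)} = 4 v^{2}$ ($I{\left(v \right)} = 2 v 2 v = 4 v^{2}$)
$g{\left(13,- 5 \left(2 - 5\right) \right)} 44 + I{\left(-7 \right)} = \left(8 + 13 - 5 \left(2 - 5\right)\right) 44 + 4 \left(-7\right)^{2} = \left(8 + 13 - -15\right) 44 + 4 \cdot 49 = \left(8 + 13 + 15\right) 44 + 196 = 36 \cdot 44 + 196 = 1584 + 196 = 1780$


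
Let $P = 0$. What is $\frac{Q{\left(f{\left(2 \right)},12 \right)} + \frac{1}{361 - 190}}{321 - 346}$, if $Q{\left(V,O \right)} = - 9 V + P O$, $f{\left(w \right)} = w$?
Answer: $\frac{3077}{4275} \approx 0.71977$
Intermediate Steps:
$Q{\left(V,O \right)} = - 9 V$ ($Q{\left(V,O \right)} = - 9 V + 0 O = - 9 V + 0 = - 9 V$)
$\frac{Q{\left(f{\left(2 \right)},12 \right)} + \frac{1}{361 - 190}}{321 - 346} = \frac{\left(-9\right) 2 + \frac{1}{361 - 190}}{321 - 346} = \frac{-18 + \frac{1}{171}}{-25} = \left(-18 + \frac{1}{171}\right) \left(- \frac{1}{25}\right) = \left(- \frac{3077}{171}\right) \left(- \frac{1}{25}\right) = \frac{3077}{4275}$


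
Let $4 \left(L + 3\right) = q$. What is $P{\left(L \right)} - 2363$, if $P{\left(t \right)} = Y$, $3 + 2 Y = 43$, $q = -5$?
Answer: $-2343$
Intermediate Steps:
$Y = 20$ ($Y = - \frac{3}{2} + \frac{1}{2} \cdot 43 = - \frac{3}{2} + \frac{43}{2} = 20$)
$L = - \frac{17}{4}$ ($L = -3 + \frac{1}{4} \left(-5\right) = -3 - \frac{5}{4} = - \frac{17}{4} \approx -4.25$)
$P{\left(t \right)} = 20$
$P{\left(L \right)} - 2363 = 20 - 2363 = -2343$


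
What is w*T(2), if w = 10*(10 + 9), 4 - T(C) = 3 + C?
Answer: -190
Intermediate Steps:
T(C) = 1 - C (T(C) = 4 - (3 + C) = 4 + (-3 - C) = 1 - C)
w = 190 (w = 10*19 = 190)
w*T(2) = 190*(1 - 1*2) = 190*(1 - 2) = 190*(-1) = -190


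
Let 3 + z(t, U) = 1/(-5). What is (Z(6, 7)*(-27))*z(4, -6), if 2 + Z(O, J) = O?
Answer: 1728/5 ≈ 345.60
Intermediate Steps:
Z(O, J) = -2 + O
z(t, U) = -16/5 (z(t, U) = -3 + 1/(-5) = -3 - ⅕ = -16/5)
(Z(6, 7)*(-27))*z(4, -6) = ((-2 + 6)*(-27))*(-16/5) = (4*(-27))*(-16/5) = -108*(-16/5) = 1728/5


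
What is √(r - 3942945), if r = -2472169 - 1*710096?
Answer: 3*I*√791690 ≈ 2669.3*I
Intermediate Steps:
r = -3182265 (r = -2472169 - 710096 = -3182265)
√(r - 3942945) = √(-3182265 - 3942945) = √(-7125210) = 3*I*√791690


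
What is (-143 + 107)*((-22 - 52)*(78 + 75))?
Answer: 407592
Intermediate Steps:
(-143 + 107)*((-22 - 52)*(78 + 75)) = -(-2664)*153 = -36*(-11322) = 407592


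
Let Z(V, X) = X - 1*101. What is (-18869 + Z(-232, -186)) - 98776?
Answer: -117932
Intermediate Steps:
Z(V, X) = -101 + X (Z(V, X) = X - 101 = -101 + X)
(-18869 + Z(-232, -186)) - 98776 = (-18869 + (-101 - 186)) - 98776 = (-18869 - 287) - 98776 = -19156 - 98776 = -117932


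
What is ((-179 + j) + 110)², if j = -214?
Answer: 80089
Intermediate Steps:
((-179 + j) + 110)² = ((-179 - 214) + 110)² = (-393 + 110)² = (-283)² = 80089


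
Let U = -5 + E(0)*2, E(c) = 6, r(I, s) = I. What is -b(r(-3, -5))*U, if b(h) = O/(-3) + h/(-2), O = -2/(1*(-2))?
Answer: -49/6 ≈ -8.1667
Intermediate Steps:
O = 1 (O = -2/(-2) = -2*(-1/2) = 1)
b(h) = -1/3 - h/2 (b(h) = 1/(-3) + h/(-2) = 1*(-1/3) + h*(-1/2) = -1/3 - h/2)
U = 7 (U = -5 + 6*2 = -5 + 12 = 7)
-b(r(-3, -5))*U = -(-1/3 - 1/2*(-3))*7 = -(-1/3 + 3/2)*7 = -7*7/6 = -1*49/6 = -49/6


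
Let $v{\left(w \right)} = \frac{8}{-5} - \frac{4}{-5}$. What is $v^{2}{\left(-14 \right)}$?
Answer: $\frac{16}{25} \approx 0.64$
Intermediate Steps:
$v{\left(w \right)} = - \frac{4}{5}$ ($v{\left(w \right)} = 8 \left(- \frac{1}{5}\right) - - \frac{4}{5} = - \frac{8}{5} + \frac{4}{5} = - \frac{4}{5}$)
$v^{2}{\left(-14 \right)} = \left(- \frac{4}{5}\right)^{2} = \frac{16}{25}$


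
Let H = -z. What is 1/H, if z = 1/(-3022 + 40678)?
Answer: -37656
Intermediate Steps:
z = 1/37656 ≈ 2.6556e-5
H = -1/37656 (H = -1*1/37656 = -1/37656 ≈ -2.6556e-5)
1/H = 1/(-1/37656) = -37656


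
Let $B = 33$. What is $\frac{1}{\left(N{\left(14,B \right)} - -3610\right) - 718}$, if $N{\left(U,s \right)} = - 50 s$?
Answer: $\frac{1}{1242} \approx 0.00080515$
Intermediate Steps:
$\frac{1}{\left(N{\left(14,B \right)} - -3610\right) - 718} = \frac{1}{\left(\left(-50\right) 33 - -3610\right) - 718} = \frac{1}{\left(-1650 + 3610\right) - 718} = \frac{1}{1960 - 718} = \frac{1}{1242}$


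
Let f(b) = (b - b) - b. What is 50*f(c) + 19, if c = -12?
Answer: 619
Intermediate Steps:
f(b) = -b (f(b) = 0 - b = -b)
50*f(c) + 19 = 50*(-1*(-12)) + 19 = 50*12 + 19 = 600 + 19 = 619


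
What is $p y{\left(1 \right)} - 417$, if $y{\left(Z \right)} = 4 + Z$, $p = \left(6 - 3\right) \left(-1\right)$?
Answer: $-432$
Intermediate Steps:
$p = -3$ ($p = 3 \left(-1\right) = -3$)
$p y{\left(1 \right)} - 417 = - 3 \left(4 + 1\right) - 417 = \left(-3\right) 5 - 417 = -15 - 417 = -432$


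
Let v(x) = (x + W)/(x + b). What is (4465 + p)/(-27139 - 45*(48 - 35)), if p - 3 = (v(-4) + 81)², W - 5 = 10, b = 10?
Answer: -407857/998064 ≈ -0.40865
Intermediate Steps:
W = 15 (W = 5 + 10 = 15)
v(x) = (15 + x)/(10 + x) (v(x) = (x + 15)/(x + 10) = (15 + x)/(10 + x))
p = 247117/36 (p = 3 + ((15 - 4)/(10 - 4) + 81)² = 3 + (11/6 + 81)² = 3 + (497/6)² = 3 + 247009/36 = 247117/36 ≈ 6864.4)
(4465 + p)/(-27139 - 45*(48 - 35)) = (4465 + 247117/36)/(-27139 - 45*(48 - 35)) = 407857/(36*(-27139 - 45*13)) = 407857/(36*(-27139 - 585)) = (407857/36)/(-27724) = (407857/36)*(-1/27724) = -407857/998064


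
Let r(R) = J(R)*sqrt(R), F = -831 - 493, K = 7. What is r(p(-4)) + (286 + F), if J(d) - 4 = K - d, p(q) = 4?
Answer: -1024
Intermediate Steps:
J(d) = 11 - d (J(d) = 4 + (7 - d) = 11 - d)
F = -1324
r(R) = sqrt(R)*(11 - R) (r(R) = (11 - R)*sqrt(R) = sqrt(R)*(11 - R))
r(p(-4)) + (286 + F) = sqrt(4)*(11 - 1*4) + (286 - 1324) = 2*(11 - 4) - 1038 = 2*7 - 1038 = 14 - 1038 = -1024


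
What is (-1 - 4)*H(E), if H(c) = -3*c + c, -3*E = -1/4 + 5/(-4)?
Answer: 5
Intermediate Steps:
E = ½ (E = -(-1/4 + 5/(-4))/3 = -(-1*¼ + 5*(-¼))/3 = -(-¼ - 5/4)/3 = -⅓*(-3/2) = ½ ≈ 0.50000)
H(c) = -2*c
(-1 - 4)*H(E) = (-1 - 4)*(-2*½) = -5*(-1) = 5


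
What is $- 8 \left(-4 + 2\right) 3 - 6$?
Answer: $42$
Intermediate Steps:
$- 8 \left(-4 + 2\right) 3 - 6 = - 8 \left(\left(-2\right) 3\right) - 6 = \left(-8\right) \left(-6\right) - 6 = 48 - 6 = 42$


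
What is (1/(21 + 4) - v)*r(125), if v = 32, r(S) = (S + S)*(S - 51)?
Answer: -591260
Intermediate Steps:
r(S) = 2*S*(-51 + S) (r(S) = (2*S)*(-51 + S) = 2*S*(-51 + S))
(1/(21 + 4) - v)*r(125) = (1/(21 + 4) - 1*32)*(2*125*(-51 + 125)) = (1/25 - 32)*(2*125*74) = (1/25 - 32)*18500 = -799/25*18500 = -591260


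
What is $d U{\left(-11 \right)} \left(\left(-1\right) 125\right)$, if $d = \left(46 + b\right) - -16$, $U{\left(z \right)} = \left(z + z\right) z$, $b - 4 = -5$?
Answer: $-1845250$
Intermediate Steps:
$b = -1$ ($b = 4 - 5 = -1$)
$U{\left(z \right)} = 2 z^{2}$ ($U{\left(z \right)} = 2 z z = 2 z^{2}$)
$d = 61$ ($d = \left(46 - 1\right) - -16 = 45 + 16 = 61$)
$d U{\left(-11 \right)} \left(\left(-1\right) 125\right) = 61 \cdot 2 \left(-11\right)^{2} \left(\left(-1\right) 125\right) = 61 \cdot 2 \cdot 121 \left(-125\right) = 61 \cdot 242 \left(-125\right) = 14762 \left(-125\right) = -1845250$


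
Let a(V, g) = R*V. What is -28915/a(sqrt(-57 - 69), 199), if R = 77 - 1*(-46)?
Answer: 28915*I*sqrt(14)/5166 ≈ 20.943*I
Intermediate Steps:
R = 123 (R = 77 + 46 = 123)
a(V, g) = 123*V
-28915/a(sqrt(-57 - 69), 199) = -28915*1/(123*sqrt(-57 - 69)) = -28915*(-I*sqrt(14)/5166) = -(-28915)*I*sqrt(14)/5166 = 28915*I*sqrt(14)/5166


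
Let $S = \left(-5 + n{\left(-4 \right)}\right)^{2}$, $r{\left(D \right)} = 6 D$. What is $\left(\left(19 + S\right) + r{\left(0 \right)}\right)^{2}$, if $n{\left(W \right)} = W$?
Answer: $10000$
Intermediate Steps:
$S = 81$ ($S = \left(-5 - 4\right)^{2} = \left(-9\right)^{2} = 81$)
$\left(\left(19 + S\right) + r{\left(0 \right)}\right)^{2} = \left(\left(19 + 81\right) + 6 \cdot 0\right)^{2} = \left(100 + 0\right)^{2} = 100^{2} = 10000$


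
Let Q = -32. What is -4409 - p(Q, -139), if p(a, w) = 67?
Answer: -4476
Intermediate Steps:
-4409 - p(Q, -139) = -4409 - 1*67 = -4409 - 67 = -4476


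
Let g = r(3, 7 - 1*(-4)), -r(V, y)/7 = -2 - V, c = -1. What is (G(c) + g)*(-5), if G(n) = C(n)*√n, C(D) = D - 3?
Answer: -175 + 20*I ≈ -175.0 + 20.0*I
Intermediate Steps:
C(D) = -3 + D
G(n) = √n*(-3 + n) (G(n) = (-3 + n)*√n = √n*(-3 + n))
r(V, y) = 14 + 7*V (r(V, y) = -7*(-2 - V) = 14 + 7*V)
g = 35 (g = 14 + 7*3 = 14 + 21 = 35)
(G(c) + g)*(-5) = (√(-1)*(-3 - 1) + 35)*(-5) = (I*(-4) + 35)*(-5) = (-4*I + 35)*(-5) = (35 - 4*I)*(-5) = -175 + 20*I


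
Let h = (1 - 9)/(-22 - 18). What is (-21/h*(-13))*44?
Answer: 60060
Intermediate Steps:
h = 1/5 (h = -8/(-40) = -8*(-1/40) = 1/5 ≈ 0.20000)
(-21/h*(-13))*44 = (-21/1/5*(-13))*44 = (-21*5*(-13))*44 = -105*(-13)*44 = 1365*44 = 60060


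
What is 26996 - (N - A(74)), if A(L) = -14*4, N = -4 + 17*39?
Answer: 26281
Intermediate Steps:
N = 659 (N = -4 + 663 = 659)
A(L) = -56
26996 - (N - A(74)) = 26996 - (659 - 1*(-56)) = 26996 - (659 + 56) = 26996 - 1*715 = 26996 - 715 = 26281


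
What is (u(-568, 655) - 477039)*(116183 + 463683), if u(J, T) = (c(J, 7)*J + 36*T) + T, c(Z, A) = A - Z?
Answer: -451949879864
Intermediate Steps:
u(J, T) = 37*T + J*(7 - J) (u(J, T) = ((7 - J)*J + 36*T) + T = (J*(7 - J) + 36*T) + T = (36*T + J*(7 - J)) + T = 37*T + J*(7 - J))
(u(-568, 655) - 477039)*(116183 + 463683) = ((37*655 - 1*(-568)*(-7 - 568)) - 477039)*(116183 + 463683) = ((24235 - 1*(-568)*(-575)) - 477039)*579866 = ((24235 - 326600) - 477039)*579866 = (-302365 - 477039)*579866 = -779404*579866 = -451949879864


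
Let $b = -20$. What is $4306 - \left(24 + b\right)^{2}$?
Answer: $4290$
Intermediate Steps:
$4306 - \left(24 + b\right)^{2} = 4306 - \left(24 - 20\right)^{2} = 4306 - 4^{2} = 4306 - 16 = 4290$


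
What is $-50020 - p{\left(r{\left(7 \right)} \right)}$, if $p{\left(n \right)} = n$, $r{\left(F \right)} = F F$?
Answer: $-50069$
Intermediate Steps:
$r{\left(F \right)} = F^{2}$
$-50020 - p{\left(r{\left(7 \right)} \right)} = -50020 - 7^{2} = -50020 - 49 = -50069$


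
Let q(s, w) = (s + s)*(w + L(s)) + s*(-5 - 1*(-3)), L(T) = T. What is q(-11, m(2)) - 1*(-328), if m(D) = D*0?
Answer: 592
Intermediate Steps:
m(D) = 0
q(s, w) = -2*s + 2*s*(s + w) (q(s, w) = (s + s)*(w + s) + s*(-5 - 1*(-3)) = (2*s)*(s + w) + s*(-5 + 3) = 2*s*(s + w) + s*(-2) = 2*s*(s + w) - 2*s = -2*s + 2*s*(s + w))
q(-11, m(2)) - 1*(-328) = 2*(-11)*(-1 - 11 + 0) - 1*(-328) = 2*(-11)*(-12) + 328 = 264 + 328 = 592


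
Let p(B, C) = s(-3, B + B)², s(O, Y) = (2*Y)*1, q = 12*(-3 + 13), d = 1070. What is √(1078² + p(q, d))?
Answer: 2*√348121 ≈ 1180.0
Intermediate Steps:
q = 120 (q = 12*10 = 120)
s(O, Y) = 2*Y
p(B, C) = 16*B² (p(B, C) = (2*(B + B))² = (2*(2*B))² = (4*B)² = 16*B²)
√(1078² + p(q, d)) = √(1078² + 16*120²) = √(1162084 + 16*14400) = √(1162084 + 230400) = √1392484 = 2*√348121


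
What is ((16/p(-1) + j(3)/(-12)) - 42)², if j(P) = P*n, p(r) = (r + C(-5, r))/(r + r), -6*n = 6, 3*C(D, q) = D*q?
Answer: 128881/16 ≈ 8055.1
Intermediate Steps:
C(D, q) = D*q/3 (C(D, q) = (D*q)/3 = D*q/3)
n = -1 (n = -⅙*6 = -1)
p(r) = -⅓ (p(r) = (r + (⅓)*(-5)*r)/(r + r) = (r - 5*r/3)/((2*r)) = (-2*r/3)*(1/(2*r)) = -⅓)
j(P) = -P (j(P) = P*(-1) = -P)
((16/p(-1) + j(3)/(-12)) - 42)² = ((16/(-⅓) - 1*3/(-12)) - 42)² = ((16*(-3) - 3*(-1/12)) - 42)² = ((-48 + ¼) - 42)² = (-191/4 - 42)² = (-359/4)² = 128881/16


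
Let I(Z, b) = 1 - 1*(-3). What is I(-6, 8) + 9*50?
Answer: 454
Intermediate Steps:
I(Z, b) = 4 (I(Z, b) = 1 + 3 = 4)
I(-6, 8) + 9*50 = 4 + 9*50 = 4 + 450 = 454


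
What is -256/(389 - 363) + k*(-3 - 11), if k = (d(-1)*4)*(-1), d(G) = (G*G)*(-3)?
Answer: -2312/13 ≈ -177.85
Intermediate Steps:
d(G) = -3*G² (d(G) = G²*(-3) = -3*G²)
k = 12 (k = (-3*(-1)²*4)*(-1) = (-3*1*4)*(-1) = -3*4*(-1) = -12*(-1) = 12)
-256/(389 - 363) + k*(-3 - 11) = -256/(389 - 363) + 12*(-3 - 11) = -256/26 + 12*(-14) = (1/26)*(-256) - 168 = -128/13 - 168 = -2312/13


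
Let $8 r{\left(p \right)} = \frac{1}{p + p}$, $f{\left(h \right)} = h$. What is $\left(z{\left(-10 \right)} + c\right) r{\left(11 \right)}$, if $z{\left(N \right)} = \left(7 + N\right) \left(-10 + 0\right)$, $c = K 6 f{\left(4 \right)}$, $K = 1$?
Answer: $\frac{27}{88} \approx 0.30682$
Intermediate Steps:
$c = 24$ ($c = 1 \cdot 6 \cdot 4 = 6 \cdot 4 = 24$)
$r{\left(p \right)} = \frac{1}{16 p}$ ($r{\left(p \right)} = \frac{1}{8 \left(p + p\right)} = \frac{1}{8 \cdot 2 p} = \frac{\frac{1}{2} \frac{1}{p}}{8} = \frac{1}{16 p}$)
$z{\left(N \right)} = -70 - 10 N$ ($z{\left(N \right)} = \left(7 + N\right) \left(-10\right) = -70 - 10 N$)
$\left(z{\left(-10 \right)} + c\right) r{\left(11 \right)} = \left(\left(-70 - -100\right) + 24\right) \frac{1}{16 \cdot 11} = \left(\left(-70 + 100\right) + 24\right) \frac{1}{16} \cdot \frac{1}{11} = \left(30 + 24\right) \frac{1}{176} = 54 \cdot \frac{1}{176} = \frac{27}{88}$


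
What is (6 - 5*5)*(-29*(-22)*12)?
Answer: -145464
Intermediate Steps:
(6 - 5*5)*(-29*(-22)*12) = (6 - 25)*(638*12) = -19*7656 = -145464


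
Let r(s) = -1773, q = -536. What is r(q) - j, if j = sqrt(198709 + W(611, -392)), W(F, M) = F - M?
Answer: -1773 - 316*sqrt(2) ≈ -2219.9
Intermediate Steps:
j = 316*sqrt(2) (j = sqrt(198709 + (611 - 1*(-392))) = sqrt(198709 + (611 + 392)) = sqrt(198709 + 1003) = sqrt(199712) = 316*sqrt(2) ≈ 446.89)
r(q) - j = -1773 - 316*sqrt(2)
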